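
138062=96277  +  41785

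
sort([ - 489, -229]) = [ - 489, - 229 ]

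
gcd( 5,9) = 1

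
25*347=8675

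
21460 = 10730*2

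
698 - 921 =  -223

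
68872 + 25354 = 94226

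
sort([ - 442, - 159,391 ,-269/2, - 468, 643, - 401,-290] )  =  [ - 468,-442,- 401 , - 290, - 159,  -  269/2,391, 643]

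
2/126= 1/63 = 0.02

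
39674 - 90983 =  - 51309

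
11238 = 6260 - -4978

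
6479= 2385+4094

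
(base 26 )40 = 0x68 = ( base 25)44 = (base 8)150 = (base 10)104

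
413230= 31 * 13330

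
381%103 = 72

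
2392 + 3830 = 6222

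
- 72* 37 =  -  2664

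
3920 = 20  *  196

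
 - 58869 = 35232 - 94101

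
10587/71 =149  +  8/71 = 149.11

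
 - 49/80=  - 1 + 31/80 =- 0.61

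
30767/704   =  43 +45/64 = 43.70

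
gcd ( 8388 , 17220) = 12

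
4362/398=2181/199 = 10.96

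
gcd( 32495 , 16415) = 335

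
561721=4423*127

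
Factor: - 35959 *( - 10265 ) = 5^1*7^1*11^1*467^1*2053^1 = 369119135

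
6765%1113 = 87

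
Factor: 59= 59^1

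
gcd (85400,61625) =25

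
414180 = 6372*65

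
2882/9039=22/69=0.32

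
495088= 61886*8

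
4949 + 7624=12573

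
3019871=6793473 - 3773602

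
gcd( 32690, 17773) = 7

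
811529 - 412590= 398939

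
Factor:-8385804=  - 2^2*3^2 * 7^1*107^1*311^1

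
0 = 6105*0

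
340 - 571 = -231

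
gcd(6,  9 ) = 3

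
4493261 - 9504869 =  - 5011608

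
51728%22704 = 6320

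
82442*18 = 1483956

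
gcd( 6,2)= 2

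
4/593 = 4/593 = 0.01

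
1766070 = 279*6330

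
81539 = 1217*67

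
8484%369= 366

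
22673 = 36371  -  13698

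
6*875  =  5250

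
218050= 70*3115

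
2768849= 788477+1980372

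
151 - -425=576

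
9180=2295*4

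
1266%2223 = 1266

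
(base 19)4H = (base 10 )93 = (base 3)10110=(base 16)5d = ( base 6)233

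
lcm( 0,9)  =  0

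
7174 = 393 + 6781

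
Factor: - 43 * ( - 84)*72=2^5*3^3*7^1*43^1=   260064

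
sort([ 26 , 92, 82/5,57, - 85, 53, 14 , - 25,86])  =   [ - 85,-25, 14,82/5 , 26, 53,57,86,92 ]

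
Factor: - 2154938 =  - 2^1  *1077469^1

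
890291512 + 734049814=1624341326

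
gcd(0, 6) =6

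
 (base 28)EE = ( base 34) BW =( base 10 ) 406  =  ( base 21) j7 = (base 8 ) 626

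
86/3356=43/1678 = 0.03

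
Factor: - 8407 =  - 7^1 *1201^1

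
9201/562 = 9201/562 = 16.37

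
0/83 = 0 = 0.00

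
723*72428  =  52365444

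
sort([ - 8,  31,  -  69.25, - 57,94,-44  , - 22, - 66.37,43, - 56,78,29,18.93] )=[ - 69.25,-66.37, - 57,  -  56, - 44, - 22 , - 8,18.93, 29, 31,43,78,94]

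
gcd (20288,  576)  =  64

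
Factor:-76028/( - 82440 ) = 2^( - 1 )*3^(-2)*5^(-1 )*83^1 = 83/90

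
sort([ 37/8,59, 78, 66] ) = [37/8,59, 66, 78 ]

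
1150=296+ 854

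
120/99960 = 1/833 = 0.00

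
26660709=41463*643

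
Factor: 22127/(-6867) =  - 29/9 = - 3^( -2)*29^1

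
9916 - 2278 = 7638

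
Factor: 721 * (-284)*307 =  - 62862548 =- 2^2*7^1*71^1*103^1* 307^1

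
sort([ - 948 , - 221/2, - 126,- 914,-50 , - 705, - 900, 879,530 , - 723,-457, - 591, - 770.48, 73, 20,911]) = [ - 948, - 914, -900 , - 770.48,- 723,-705,  -  591, - 457,-126, -221/2 , - 50 , 20, 73,530,879 , 911]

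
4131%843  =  759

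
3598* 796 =2864008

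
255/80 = 3 +3/16 = 3.19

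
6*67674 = 406044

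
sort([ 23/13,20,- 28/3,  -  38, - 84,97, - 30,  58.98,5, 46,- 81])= [  -  84 , - 81, - 38,  -  30, - 28/3, 23/13,  5,  20, 46,58.98,97 ]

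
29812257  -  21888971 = 7923286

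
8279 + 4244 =12523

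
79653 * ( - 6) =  - 477918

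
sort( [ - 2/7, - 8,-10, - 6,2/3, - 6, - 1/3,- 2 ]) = [ - 10, - 8, - 6, - 6  , - 2,-1/3,-2/7,2/3] 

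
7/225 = 7/225 = 0.03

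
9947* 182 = 1810354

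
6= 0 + 6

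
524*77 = 40348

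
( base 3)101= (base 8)12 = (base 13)A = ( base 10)10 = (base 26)a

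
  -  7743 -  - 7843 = 100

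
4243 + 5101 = 9344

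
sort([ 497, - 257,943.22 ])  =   [ - 257,497,943.22] 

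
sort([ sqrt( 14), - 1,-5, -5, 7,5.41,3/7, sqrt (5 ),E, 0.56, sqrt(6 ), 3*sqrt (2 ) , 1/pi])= [ - 5 , -5 ,-1, 1/pi , 3/7,0.56, sqrt(5),  sqrt(6 ), E , sqrt(14 ),3*sqrt(2 ),5.41,7]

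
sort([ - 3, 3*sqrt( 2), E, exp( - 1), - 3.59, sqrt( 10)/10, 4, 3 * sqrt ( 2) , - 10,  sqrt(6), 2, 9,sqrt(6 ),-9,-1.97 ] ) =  [ - 10, - 9, - 3.59,- 3, - 1.97, sqrt ( 10)/10,exp( - 1), 2,sqrt( 6),  sqrt( 6),E, 4 , 3*sqrt( 2 ), 3*sqrt( 2),9] 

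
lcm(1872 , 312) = 1872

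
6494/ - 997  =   - 7 + 485/997 = -6.51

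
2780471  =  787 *3533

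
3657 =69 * 53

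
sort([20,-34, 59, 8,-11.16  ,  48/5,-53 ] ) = [ - 53, - 34,-11.16 , 8, 48/5, 20, 59 ]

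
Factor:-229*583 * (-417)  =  3^1*11^1*53^1*139^1 * 229^1 =55672419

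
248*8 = 1984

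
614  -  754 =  - 140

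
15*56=840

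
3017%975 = 92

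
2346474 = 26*90249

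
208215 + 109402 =317617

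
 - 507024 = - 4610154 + 4103130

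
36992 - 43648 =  - 6656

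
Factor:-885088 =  - 2^5*17^1*1627^1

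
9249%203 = 114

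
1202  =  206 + 996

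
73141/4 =18285 + 1/4 =18285.25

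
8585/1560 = 5+157/312=   5.50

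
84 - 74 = 10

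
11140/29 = 384 + 4/29 = 384.14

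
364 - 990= - 626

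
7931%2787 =2357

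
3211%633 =46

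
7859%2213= 1220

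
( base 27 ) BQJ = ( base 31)92T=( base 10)8740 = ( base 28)b44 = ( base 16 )2224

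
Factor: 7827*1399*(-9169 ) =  - 100400302437 = - 3^1*53^1*173^1*1399^1*2609^1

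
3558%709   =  13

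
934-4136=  -3202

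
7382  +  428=7810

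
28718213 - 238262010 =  - 209543797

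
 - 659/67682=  - 1 + 67023/67682 =- 0.01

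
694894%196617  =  105043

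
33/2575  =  33/2575 =0.01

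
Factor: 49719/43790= 2^(-1)*3^1*5^( - 1)*29^( - 1) * 151^( - 1) * 16573^1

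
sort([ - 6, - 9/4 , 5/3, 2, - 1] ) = [-6,  -  9/4  , -1, 5/3,2] 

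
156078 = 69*2262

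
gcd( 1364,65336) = 4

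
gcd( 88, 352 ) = 88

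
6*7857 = 47142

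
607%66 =13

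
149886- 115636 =34250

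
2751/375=7 + 42/125 = 7.34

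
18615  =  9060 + 9555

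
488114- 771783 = -283669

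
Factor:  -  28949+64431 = 35482 = 2^1*113^1 * 157^1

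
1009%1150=1009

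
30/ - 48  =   -1 + 3/8 =-0.62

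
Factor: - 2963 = -2963^1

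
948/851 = 948/851 =1.11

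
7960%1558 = 170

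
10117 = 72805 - 62688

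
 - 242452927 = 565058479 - 807511406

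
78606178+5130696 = 83736874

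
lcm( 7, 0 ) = 0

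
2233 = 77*29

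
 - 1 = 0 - 1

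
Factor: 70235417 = 7^1*  73^1 * 137447^1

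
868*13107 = 11376876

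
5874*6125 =35978250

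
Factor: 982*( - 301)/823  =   - 295582/823= -2^1*7^1*43^1*491^1*823^ ( - 1 )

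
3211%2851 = 360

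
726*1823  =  1323498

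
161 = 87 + 74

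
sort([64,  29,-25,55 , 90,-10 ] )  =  [-25 , - 10,  29,55,64  ,  90] 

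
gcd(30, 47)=1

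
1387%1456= 1387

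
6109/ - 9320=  - 1+3211/9320 = - 0.66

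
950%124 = 82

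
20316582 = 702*28941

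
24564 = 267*92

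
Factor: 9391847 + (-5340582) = 5^1*810253^1 = 4051265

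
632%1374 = 632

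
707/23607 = 707/23607 = 0.03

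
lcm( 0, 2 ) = 0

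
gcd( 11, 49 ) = 1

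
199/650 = 199/650 = 0.31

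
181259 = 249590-68331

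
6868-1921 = 4947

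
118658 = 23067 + 95591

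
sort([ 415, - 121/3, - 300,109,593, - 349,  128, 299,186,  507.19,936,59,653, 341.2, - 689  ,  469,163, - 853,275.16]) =[ - 853,-689, - 349 , - 300, - 121/3,59, 109, 128, 163,186,  275.16,299, 341.2,415,469,507.19, 593,653,936 ]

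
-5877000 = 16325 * (- 360) 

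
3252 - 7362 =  - 4110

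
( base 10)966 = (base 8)1706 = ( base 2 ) 1111000110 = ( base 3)1022210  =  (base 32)u6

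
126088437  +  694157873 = 820246310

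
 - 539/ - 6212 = 539/6212=0.09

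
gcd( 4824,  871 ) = 67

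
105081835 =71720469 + 33361366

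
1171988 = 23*50956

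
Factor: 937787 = 43^1*113^1*193^1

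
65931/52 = 65931/52 = 1267.90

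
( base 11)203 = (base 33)7e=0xf5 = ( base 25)9K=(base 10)245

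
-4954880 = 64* ( - 77420 )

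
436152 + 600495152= 600931304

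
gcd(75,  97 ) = 1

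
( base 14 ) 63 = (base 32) 2N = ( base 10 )87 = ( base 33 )2l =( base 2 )1010111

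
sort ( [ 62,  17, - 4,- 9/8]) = [- 4, - 9/8 , 17 , 62]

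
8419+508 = 8927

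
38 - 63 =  - 25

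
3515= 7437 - 3922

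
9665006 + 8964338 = 18629344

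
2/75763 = 2/75763 = 0.00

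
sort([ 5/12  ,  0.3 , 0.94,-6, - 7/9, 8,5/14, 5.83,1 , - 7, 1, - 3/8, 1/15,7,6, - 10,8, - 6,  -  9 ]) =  [ - 10, - 9 , - 7, - 6, - 6,- 7/9, - 3/8, 1/15, 0.3,  5/14,5/12,0.94,1,1,5.83,6,7,8, 8]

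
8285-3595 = 4690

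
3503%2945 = 558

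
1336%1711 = 1336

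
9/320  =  9/320=0.03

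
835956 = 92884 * 9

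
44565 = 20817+23748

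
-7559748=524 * ( - 14427)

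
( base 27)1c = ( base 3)1110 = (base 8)47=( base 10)39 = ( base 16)27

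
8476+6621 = 15097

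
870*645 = 561150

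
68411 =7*9773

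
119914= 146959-27045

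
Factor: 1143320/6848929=2^3*5^1*101^1*283^1*6848929^( - 1)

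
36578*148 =5413544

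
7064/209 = 33 + 167/209 = 33.80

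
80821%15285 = 4396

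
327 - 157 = 170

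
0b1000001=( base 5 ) 230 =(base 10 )65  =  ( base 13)50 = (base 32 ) 21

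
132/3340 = 33/835 =0.04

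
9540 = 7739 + 1801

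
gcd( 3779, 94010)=1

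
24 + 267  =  291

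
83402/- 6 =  - 13901 + 2/3=-  13900.33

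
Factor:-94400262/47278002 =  - 15733377/7879667 = - 3^2*11^1*41^( - 1) *158923^1*192187^( - 1 )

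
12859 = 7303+5556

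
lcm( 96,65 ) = 6240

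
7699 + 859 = 8558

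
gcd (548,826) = 2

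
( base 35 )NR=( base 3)1010211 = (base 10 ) 832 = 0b1101000000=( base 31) qq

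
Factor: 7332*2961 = 2^2*3^3 * 7^1*13^1*47^2 = 21710052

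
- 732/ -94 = 366/47=7.79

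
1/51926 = 1/51926 =0.00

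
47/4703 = 47/4703  =  0.01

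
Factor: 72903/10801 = 3^1*7^(-1 )*19^1 * 1279^1*1543^( -1 ) 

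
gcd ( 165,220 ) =55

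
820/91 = 820/91=9.01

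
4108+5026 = 9134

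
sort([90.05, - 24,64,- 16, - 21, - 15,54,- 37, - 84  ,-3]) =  [ - 84 , - 37, - 24,-21 ,-16,-15,-3,54,64, 90.05 ]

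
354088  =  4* 88522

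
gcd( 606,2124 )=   6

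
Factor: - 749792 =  - 2^5*23431^1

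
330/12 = 55/2= 27.50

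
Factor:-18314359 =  - 7^1*1009^1*2593^1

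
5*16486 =82430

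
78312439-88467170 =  - 10154731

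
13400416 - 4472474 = 8927942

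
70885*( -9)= - 637965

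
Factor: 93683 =93683^1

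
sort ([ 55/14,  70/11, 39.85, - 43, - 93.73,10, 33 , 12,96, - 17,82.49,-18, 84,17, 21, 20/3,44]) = [ - 93.73, - 43, - 18, - 17, 55/14, 70/11, 20/3, 10, 12,  17, 21,33, 39.85, 44,82.49,  84,96 ] 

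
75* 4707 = 353025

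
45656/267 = 170 + 266/267 =171.00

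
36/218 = 18/109 = 0.17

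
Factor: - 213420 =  - 2^2*3^1 * 5^1*3557^1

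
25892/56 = 462 + 5/14 = 462.36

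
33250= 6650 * 5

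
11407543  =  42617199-31209656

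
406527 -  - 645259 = 1051786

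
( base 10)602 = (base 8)1132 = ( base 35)h7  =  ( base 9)738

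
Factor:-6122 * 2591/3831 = -2^1 * 3^( - 1) * 1277^( - 1 )*2591^1*3061^1=- 15862102/3831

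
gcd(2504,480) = 8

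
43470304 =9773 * 4448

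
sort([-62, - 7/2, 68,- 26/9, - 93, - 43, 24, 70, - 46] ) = [ - 93, - 62, - 46,  -  43, - 7/2 , - 26/9, 24, 68, 70 ] 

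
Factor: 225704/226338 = 2^2*3^( - 1 )*7^( - 1)*17^( - 1 )*89^1 =356/357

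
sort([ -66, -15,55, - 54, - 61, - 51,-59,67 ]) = [- 66, - 61, - 59, - 54,-51, - 15,55,67 ]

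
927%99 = 36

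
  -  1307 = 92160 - 93467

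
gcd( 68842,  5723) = 1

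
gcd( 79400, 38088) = 8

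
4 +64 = 68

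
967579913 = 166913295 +800666618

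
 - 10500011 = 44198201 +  -54698212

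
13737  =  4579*3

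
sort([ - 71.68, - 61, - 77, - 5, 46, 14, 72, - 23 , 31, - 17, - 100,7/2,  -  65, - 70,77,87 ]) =[-100, - 77, - 71.68, - 70 , - 65,  -  61, - 23,-17 , - 5 , 7/2,14, 31, 46, 72, 77, 87]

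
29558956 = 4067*7268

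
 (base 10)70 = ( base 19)3D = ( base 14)50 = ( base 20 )3A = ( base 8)106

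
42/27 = 1+5/9=1.56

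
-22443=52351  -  74794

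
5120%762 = 548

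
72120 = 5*14424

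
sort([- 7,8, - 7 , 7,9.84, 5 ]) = [ - 7, -7,5,7, 8, 9.84] 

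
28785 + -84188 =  - 55403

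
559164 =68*8223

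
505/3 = 505/3=168.33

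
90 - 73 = 17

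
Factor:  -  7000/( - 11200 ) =5/8 = 2^( - 3 )*5^1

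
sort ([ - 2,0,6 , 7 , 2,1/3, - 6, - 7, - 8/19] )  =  [-7, - 6, - 2, -8/19,0,1/3,2, 6,7]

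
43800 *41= 1795800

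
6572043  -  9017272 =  - 2445229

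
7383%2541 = 2301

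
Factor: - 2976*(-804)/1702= 2^6*3^2 * 23^( - 1)*31^1 * 37^( - 1)*67^1 =1196352/851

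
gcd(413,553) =7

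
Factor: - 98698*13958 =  - 1377626684=- 2^2* 7^1*61^1*809^1*997^1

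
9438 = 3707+5731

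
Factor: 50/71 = 2^1 * 5^2*71^(  -  1 ) 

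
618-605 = 13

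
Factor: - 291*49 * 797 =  - 11364423 = -3^1*7^2 * 97^1*797^1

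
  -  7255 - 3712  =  -10967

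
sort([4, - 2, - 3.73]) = [ - 3.73, - 2,  4] 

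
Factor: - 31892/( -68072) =2^( - 1 )*7^1*17^1*127^ ( - 1) = 119/254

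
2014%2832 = 2014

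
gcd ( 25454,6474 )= 26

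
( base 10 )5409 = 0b1010100100001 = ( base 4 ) 1110201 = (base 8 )12441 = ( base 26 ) 801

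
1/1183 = 1/1183 = 0.00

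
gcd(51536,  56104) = 8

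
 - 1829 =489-2318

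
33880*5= 169400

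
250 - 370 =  - 120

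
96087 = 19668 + 76419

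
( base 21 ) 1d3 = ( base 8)1315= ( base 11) 5a2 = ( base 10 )717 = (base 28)ph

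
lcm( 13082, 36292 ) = 1125052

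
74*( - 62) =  - 4588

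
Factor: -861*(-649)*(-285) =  - 159254865  =  - 3^2 * 5^1*7^1*11^1*19^1*41^1*59^1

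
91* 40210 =3659110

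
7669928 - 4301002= 3368926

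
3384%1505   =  374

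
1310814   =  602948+707866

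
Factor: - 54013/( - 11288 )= 2^( - 3)*17^ ( - 1)*83^( - 1)*54013^1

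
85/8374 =85/8374 = 0.01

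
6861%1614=405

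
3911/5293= 3911/5293 = 0.74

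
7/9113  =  7/9113= 0.00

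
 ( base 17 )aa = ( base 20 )90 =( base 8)264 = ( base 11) 154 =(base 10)180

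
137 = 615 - 478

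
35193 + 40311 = 75504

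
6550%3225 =100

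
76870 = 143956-67086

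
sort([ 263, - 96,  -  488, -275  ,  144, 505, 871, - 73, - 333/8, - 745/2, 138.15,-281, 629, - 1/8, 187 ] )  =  [- 488, - 745/2, - 281 , - 275, - 96  , - 73, - 333/8,-1/8,138.15,144, 187, 263,505,629,871 ] 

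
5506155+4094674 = 9600829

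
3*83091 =249273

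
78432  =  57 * 1376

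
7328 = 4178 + 3150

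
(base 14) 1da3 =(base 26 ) 811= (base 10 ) 5435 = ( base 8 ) 12473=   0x153b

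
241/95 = 2 + 51/95 = 2.54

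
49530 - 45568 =3962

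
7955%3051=1853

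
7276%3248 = 780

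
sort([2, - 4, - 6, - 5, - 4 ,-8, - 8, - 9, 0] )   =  [ - 9 , - 8, - 8,-6, - 5, - 4, - 4,  0, 2]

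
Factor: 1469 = 13^1*113^1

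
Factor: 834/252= 139/42=2^(-1)*3^(-1)*7^( - 1) * 139^1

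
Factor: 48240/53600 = 9/10 =2^(-1 ) *3^2 *5^( - 1)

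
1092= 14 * 78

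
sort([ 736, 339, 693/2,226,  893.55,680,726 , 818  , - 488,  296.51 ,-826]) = [-826, - 488,226,296.51, 339, 693/2,680, 726, 736, 818,893.55] 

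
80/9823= 80/9823 = 0.01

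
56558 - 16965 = 39593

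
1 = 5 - 4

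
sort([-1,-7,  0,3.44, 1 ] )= [ - 7, - 1, 0, 1, 3.44]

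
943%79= 74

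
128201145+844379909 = 972581054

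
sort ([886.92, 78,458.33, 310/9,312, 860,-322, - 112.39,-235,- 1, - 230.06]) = [ - 322, - 235,-230.06, - 112.39, - 1,310/9, 78,312, 458.33, 860, 886.92 ]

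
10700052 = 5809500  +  4890552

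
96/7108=24/1777 = 0.01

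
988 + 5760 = 6748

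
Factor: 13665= 3^1*5^1 * 911^1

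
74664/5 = 14932 + 4/5 = 14932.80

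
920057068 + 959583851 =1879640919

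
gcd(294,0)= 294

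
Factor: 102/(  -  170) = - 3^1*5^( - 1) = -  3/5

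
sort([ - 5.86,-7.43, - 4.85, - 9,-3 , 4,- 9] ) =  [ - 9, - 9, - 7.43, - 5.86, - 4.85, - 3, 4]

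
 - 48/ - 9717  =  16/3239 = 0.00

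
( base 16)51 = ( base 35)2B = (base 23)3c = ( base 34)2D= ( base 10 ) 81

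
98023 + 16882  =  114905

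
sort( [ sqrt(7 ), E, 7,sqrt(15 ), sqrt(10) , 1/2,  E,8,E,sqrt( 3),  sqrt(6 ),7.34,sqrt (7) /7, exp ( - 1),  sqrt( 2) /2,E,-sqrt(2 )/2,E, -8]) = [ - 8, - sqrt(2)/2,exp( - 1), sqrt( 7 ) /7, 1/2,sqrt( 2 ) /2,sqrt(3),sqrt(6) , sqrt( 7),  E, E, E,E,E,sqrt( 10 ),sqrt (15), 7,7.34,8]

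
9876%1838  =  686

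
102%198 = 102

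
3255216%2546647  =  708569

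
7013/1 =7013 = 7013.00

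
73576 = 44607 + 28969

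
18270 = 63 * 290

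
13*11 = 143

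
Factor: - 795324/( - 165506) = 397662/82753  =  2^1*3^1 * 11^( - 1 )*191^1* 347^1*7523^( - 1 ) 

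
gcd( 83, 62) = 1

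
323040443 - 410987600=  - 87947157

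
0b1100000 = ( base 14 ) 6C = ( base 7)165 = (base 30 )36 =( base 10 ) 96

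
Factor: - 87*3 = -3^2*29^1 = - 261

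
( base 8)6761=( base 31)3M4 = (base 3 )11220012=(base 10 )3569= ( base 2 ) 110111110001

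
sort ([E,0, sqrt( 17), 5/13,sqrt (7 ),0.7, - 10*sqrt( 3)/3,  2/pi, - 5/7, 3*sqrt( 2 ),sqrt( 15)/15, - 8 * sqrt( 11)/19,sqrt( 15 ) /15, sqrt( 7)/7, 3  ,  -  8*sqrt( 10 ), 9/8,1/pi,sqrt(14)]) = [ - 8*sqrt( 10 ), - 10*sqrt( 3 ) /3, -8*sqrt(11 )/19,  -  5/7,0, sqrt( 15)/15, sqrt(15)/15, 1/pi, sqrt (7) /7, 5/13, 2/pi,0.7, 9/8,sqrt( 7 ), E,3, sqrt ( 14 ) , sqrt ( 17 ),3* sqrt( 2) ]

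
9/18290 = 9/18290  =  0.00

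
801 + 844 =1645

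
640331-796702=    - 156371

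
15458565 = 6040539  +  9418026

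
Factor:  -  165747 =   -  3^1*55249^1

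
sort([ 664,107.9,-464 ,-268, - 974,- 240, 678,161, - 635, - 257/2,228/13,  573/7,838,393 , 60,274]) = [  -  974, - 635,-464, - 268, - 240, - 257/2,  228/13,60, 573/7,  107.9,161,274,393, 664,678,838]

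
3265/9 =3265/9  =  362.78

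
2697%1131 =435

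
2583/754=2583/754 = 3.43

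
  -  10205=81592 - 91797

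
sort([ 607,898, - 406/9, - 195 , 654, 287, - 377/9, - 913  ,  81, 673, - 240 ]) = [- 913, - 240, - 195,- 406/9, - 377/9 , 81, 287,  607, 654, 673, 898]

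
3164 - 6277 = - 3113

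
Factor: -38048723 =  - 38048723^1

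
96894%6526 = 5530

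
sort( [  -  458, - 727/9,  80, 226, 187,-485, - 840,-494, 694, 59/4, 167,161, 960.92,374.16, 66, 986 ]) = [-840, - 494, - 485,-458, - 727/9,59/4, 66, 80,161, 167, 187, 226, 374.16, 694,960.92, 986 ]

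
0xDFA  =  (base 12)20A2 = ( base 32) 3fq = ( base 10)3578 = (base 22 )78E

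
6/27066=1/4511 = 0.00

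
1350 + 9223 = 10573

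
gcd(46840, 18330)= 10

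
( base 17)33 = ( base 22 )2a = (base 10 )54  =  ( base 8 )66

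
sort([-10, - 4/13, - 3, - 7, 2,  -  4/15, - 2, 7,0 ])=[ - 10 ,-7,  -  3, - 2, - 4/13, - 4/15 , 0, 2,7]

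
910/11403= 130/1629 = 0.08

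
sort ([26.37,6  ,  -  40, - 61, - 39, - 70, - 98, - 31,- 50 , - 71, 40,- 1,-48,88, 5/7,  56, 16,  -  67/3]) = [-98, - 71 , - 70 , - 61, - 50,  -  48, - 40, - 39, -31, - 67/3 , - 1,5/7, 6, 16,26.37, 40 , 56,88]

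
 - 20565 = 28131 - 48696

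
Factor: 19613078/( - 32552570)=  - 5^( - 1 )*137^ (-1)*23761^(  -  1)*9806539^1 = -9806539/16276285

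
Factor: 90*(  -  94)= -2^2*3^2*5^1*47^1 = - 8460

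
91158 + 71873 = 163031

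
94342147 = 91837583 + 2504564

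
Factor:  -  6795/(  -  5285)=3^2*7^( - 1) = 9/7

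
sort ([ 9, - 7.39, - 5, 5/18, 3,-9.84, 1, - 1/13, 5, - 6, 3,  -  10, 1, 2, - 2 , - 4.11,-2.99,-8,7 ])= [ - 10, - 9.84,- 8, - 7.39, - 6 , - 5, - 4.11, - 2.99, - 2, - 1/13 , 5/18,1, 1, 2,3, 3, 5, 7  ,  9]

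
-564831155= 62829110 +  - 627660265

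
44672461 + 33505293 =78177754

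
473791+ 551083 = 1024874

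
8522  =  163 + 8359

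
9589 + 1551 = 11140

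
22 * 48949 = 1076878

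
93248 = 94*992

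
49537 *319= 15802303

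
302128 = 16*18883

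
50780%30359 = 20421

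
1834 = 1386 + 448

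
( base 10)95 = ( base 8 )137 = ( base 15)65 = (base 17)5a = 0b1011111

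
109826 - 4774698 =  - 4664872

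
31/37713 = 31/37713 = 0.00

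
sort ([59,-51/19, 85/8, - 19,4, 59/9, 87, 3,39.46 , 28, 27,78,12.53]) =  [ - 19,  -  51/19,3,4,59/9, 85/8,12.53,27,28,39.46,59, 78, 87 ]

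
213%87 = 39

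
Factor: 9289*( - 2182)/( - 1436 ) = 10134299/718 = 2^(-1 )*7^1*359^ (-1) * 1091^1  *  1327^1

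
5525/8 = 5525/8 = 690.62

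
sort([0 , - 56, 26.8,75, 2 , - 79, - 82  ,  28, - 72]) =[ - 82 , -79, - 72, - 56,0, 2,  26.8,28,75] 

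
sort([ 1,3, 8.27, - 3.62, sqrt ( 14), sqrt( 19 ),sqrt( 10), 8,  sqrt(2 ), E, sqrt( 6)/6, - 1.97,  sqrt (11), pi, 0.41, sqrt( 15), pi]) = [ - 3.62,- 1.97, sqrt( 6)/6, 0.41,1, sqrt ( 2), E, 3,pi , pi, sqrt (10),sqrt( 11), sqrt( 14)  ,  sqrt( 15 ),sqrt(19 ), 8, 8.27] 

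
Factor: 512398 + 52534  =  2^2*141233^1 =564932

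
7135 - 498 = 6637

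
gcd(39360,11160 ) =120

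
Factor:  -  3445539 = -3^1*1148513^1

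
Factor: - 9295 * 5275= -5^3*11^1*13^2  *  211^1 = - 49031125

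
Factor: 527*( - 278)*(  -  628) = 92005768 =2^3 * 17^1* 31^1*139^1 * 157^1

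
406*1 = 406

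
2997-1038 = 1959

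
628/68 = 9 + 4/17 = 9.24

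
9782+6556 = 16338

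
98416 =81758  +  16658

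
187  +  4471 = 4658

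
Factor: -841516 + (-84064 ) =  - 2^2*5^1 * 46279^1 = - 925580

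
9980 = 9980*1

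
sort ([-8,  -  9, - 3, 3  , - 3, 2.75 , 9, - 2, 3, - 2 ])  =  [ - 9 ,  -  8,-3, - 3, - 2,-2, 2.75,3, 3,9 ]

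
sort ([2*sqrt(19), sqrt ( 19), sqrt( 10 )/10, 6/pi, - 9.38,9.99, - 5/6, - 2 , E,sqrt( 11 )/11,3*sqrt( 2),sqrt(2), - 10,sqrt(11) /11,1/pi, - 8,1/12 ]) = [ - 10 , - 9.38,  -  8, - 2, - 5/6, 1/12,sqrt( 11)/11,sqrt( 11)/11,sqrt( 10)/10,1/pi,sqrt( 2), 6/pi, E,3*  sqrt(2 ),sqrt(  19), 2*sqrt( 19 ),  9.99]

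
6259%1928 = 475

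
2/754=1/377 = 0.00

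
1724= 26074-24350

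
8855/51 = 8855/51  =  173.63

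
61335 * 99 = 6072165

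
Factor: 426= 2^1*3^1*71^1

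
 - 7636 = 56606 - 64242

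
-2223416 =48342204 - 50565620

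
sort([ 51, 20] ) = [20,  51 ]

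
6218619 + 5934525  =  12153144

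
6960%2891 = 1178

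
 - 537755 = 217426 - 755181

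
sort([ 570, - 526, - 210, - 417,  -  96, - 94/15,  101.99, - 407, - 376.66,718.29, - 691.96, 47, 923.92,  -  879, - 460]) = [ -879, - 691.96, - 526, - 460, - 417 , - 407, - 376.66, - 210, -96, - 94/15, 47,  101.99, 570,718.29  ,  923.92] 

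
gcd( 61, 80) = 1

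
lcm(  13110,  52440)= 52440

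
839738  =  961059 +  - 121321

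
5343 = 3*1781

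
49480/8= 6185 =6185.00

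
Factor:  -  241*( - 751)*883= 241^1*751^1*883^1 = 159815053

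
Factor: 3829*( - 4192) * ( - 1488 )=23884137984 = 2^9*3^1 *7^1 * 31^1*131^1*547^1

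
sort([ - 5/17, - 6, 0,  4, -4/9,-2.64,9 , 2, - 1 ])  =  [ - 6, - 2.64,- 1, - 4/9, - 5/17,0,2, 4, 9 ] 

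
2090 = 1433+657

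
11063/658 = 16  +  535/658  =  16.81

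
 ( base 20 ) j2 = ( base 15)1a7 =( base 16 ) 17E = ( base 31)ca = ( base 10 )382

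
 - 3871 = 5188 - 9059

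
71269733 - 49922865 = 21346868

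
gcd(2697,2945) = 31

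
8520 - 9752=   -  1232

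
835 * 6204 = 5180340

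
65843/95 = 693 + 8/95 = 693.08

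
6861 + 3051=9912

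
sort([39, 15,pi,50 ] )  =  [pi,15,39,50]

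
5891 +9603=15494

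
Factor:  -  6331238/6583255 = -2^1*5^( - 1 )*7^ (- 1 )*239^ ( - 1) * 787^( - 1 )*3165619^1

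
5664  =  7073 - 1409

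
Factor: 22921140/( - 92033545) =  - 4584228/18406709=-  2^2*3^1*11^1*43^( - 1)*67^( - 1 )*6389^( - 1)*34729^1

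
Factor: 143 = 11^1  *13^1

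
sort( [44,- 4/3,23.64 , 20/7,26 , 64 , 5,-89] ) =[  -  89,  -  4/3 , 20/7 , 5,  23.64, 26,44, 64] 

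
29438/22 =1338 + 1/11 = 1338.09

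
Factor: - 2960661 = - 3^1*11^1*73^1*1229^1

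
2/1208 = 1/604 = 0.00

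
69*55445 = 3825705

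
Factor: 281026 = 2^1*227^1*619^1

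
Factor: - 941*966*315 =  - 286336890 = -  2^1*3^3*5^1*7^2*23^1*941^1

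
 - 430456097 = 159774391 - 590230488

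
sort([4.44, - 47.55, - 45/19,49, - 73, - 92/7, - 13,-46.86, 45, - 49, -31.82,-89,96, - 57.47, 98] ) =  [ - 89, - 73, - 57.47, - 49, - 47.55, - 46.86,-31.82,-92/7, - 13, - 45/19, 4.44, 45,49,96, 98] 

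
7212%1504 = 1196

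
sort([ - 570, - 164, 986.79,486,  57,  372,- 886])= [ -886, - 570,  -  164,57,  372, 486, 986.79 ] 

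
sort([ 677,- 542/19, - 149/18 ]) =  [ - 542/19, - 149/18,677 ] 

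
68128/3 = 22709 + 1/3= 22709.33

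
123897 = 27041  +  96856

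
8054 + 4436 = 12490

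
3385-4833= -1448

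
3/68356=3/68356 = 0.00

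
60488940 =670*90282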